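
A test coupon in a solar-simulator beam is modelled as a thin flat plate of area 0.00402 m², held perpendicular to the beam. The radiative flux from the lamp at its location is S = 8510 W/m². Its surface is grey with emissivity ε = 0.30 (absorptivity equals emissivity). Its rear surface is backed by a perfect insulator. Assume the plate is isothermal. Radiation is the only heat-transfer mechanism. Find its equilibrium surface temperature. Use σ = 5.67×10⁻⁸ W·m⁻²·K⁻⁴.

T ≈ 622 K

At equilibrium, absorbed power = emitted power.
Absorbing cross-section = A = 0.004020 m²; emitting surface = A = 0.004020 m² (ratio 1).
εS·A_cross = εσ·A_surf·T⁴  ⇒  T⁴ = S/(1σ)   (ε cancels).
T⁴ = 8510/(1·5.67×10⁻⁸) = 1.501×10¹¹ K⁴.
T = (1.501×10¹¹)^(1/4).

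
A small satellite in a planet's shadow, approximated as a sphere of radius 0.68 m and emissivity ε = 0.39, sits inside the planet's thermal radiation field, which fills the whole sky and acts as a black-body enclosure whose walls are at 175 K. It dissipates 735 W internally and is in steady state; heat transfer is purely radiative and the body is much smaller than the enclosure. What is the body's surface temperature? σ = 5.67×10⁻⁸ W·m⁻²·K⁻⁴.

For a small grey body in a large enclosure, net radiated power = εσA(T⁴ − T_w⁴).
Steady state: P = εσA(T⁴ − T_w⁴) with A = 4πr² = 5.811 m².
T⁴ = P/(εσA) + T_w⁴ = 735/(0.39·5.67×10⁻⁸·5.811) + (175)⁴
    = 5.720×10⁹ + 9.379×10⁸ = 6.658×10⁹ K⁴.

T ≈ 286 K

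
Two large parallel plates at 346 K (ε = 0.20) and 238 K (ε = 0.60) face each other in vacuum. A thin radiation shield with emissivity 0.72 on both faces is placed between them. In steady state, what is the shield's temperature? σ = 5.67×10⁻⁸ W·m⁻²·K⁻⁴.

In steady state the net flux on the hot side equals that on the cold side.
σ(T₁⁴−T_s⁴)/D₁ = σ(T_s⁴−T₂⁴)/D₂, with D₁ = 1/ε₁+1/ε_s−1 = 5.389, D₂ = 1/ε_s+1/ε₂−1 = 2.056.
Solve for T_s⁴: T_s⁴ = (D₂·T₁⁴ + D₁·T₂⁴)/(D₁+D₂) = 6.280×10⁹ K⁴.

T_s ≈ 282 K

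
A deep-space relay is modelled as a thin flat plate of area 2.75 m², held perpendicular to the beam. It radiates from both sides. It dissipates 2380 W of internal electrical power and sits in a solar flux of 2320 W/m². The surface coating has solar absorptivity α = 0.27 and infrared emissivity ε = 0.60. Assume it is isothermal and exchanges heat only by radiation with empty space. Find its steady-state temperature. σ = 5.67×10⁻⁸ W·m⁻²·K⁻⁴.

T ≈ 385 K

At steady state, absorbed solar power + internal power = radiated power.
Absorbed: α·S·A_cross = 0.27·2320·2.750 = 1723 W (cross-section A).
Total input = 1723 + 2380 = 4103 W.
Radiated: εσ·A_surf·T⁴ with A_surf = 2A = 5.500 m².
T⁴ = 4103/(0.60·5.67×10⁻⁸·5.500) = 2.193×10¹⁰ K⁴.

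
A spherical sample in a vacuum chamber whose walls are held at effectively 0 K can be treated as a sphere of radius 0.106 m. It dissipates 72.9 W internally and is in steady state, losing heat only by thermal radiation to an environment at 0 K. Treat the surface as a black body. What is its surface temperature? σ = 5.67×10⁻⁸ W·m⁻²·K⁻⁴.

T ≈ 309 K

Steady state: internal power = radiated power, P = εσA T⁴.
Radiating area A = 4πr² = 0.1412 m².
T⁴ = P/(εσA) = 72.9/(1.0·5.67×10⁻⁸·0.1412) = 9.106×10⁹ K⁴.
T = (9.106×10⁹)^(1/4).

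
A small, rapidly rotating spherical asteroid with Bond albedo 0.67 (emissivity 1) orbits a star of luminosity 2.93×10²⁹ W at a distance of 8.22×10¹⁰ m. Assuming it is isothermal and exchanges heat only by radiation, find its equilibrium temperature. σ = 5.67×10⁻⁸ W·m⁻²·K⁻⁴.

First find the stellar flux at distance d: S = L/(4πd²) = 2.93×10²⁹/(4π·(8.22×10¹⁰)²) = 3.451×10⁶ W/m².
For an isothermal sphere, absorbed (1−a)S·πr² = emitted σ·4πr²·T⁴, so T⁴ = (1−a)S/(4σ).
T⁴ = 0.330·3.451×10⁶/(4·5.67×10⁻⁸) = 5.021×10¹² K⁴.

T ≈ 1500 K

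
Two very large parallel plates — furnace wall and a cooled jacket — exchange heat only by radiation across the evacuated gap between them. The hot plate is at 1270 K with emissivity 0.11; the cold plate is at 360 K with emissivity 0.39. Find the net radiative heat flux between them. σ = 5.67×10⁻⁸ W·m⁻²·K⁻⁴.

For two infinite grey parallel plates, q = σ(T₁⁴ − T₂⁴)/(1/ε₁ + 1/ε₂ − 1).
T₁⁴ − T₂⁴ = 2.601×10¹² − 1.680×10¹⁰ = 2.585×10¹² K⁴.
1/ε₁ + 1/ε₂ − 1 = 9.091 + 2.564 − 1 = 10.66.
q = 5.67×10⁻⁸ × 2.585×10¹² / 10.66.

q ≈ 13800 W/m²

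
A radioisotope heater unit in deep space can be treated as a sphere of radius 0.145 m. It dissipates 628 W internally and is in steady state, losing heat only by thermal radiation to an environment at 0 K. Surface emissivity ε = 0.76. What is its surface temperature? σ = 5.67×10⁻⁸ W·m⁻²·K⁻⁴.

Steady state: internal power = radiated power, P = εσA T⁴.
Radiating area A = 4πr² = 0.2642 m².
T⁴ = P/(εσA) = 628/(0.76·5.67×10⁻⁸·0.2642) = 5.516×10¹⁰ K⁴.
T = (5.516×10¹⁰)^(1/4).

T ≈ 485 K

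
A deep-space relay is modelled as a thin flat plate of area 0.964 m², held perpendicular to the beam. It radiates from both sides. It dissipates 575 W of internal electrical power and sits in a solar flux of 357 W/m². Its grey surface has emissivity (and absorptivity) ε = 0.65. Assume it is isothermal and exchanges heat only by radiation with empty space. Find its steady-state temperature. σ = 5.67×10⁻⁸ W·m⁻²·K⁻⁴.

At steady state, absorbed solar power + internal power = radiated power.
Absorbed: α·S·A_cross = 0.65·357·0.9640 = 223.7 W (cross-section A).
Total input = 223.7 + 575 = 798.7 W.
Radiated: εσ·A_surf·T⁴ with A_surf = 2A = 1.928 m².
T⁴ = 798.7/(0.65·5.67×10⁻⁸·1.928) = 1.124×10¹⁰ K⁴.

T ≈ 326 K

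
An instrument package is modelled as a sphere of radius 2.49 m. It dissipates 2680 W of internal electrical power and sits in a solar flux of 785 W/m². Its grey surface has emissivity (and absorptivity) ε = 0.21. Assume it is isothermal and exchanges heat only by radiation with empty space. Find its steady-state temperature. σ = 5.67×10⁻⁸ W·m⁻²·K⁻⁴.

T ≈ 282 K

At steady state, absorbed solar power + internal power = radiated power.
Absorbed: α·S·A_cross = 0.21·785·19.48 = 3211 W (cross-section πr²).
Total input = 3211 + 2680 = 5891 W.
Radiated: εσ·A_surf·T⁴ with A_surf = 4πr² = 77.91 m².
T⁴ = 5891/(0.21·5.67×10⁻⁸·77.91) = 6.350×10⁹ K⁴.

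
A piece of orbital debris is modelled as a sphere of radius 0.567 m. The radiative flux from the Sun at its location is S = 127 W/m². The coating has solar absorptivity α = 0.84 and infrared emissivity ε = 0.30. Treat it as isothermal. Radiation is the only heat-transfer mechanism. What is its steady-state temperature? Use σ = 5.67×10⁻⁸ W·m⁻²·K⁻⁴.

T ≈ 199 K

At equilibrium, absorbed power = emitted power.
Absorbing cross-section = πr² = 1.010 m²; emitting surface = 4πr² = 4.040 m² (ratio 4).
αS·A_cross = εσ·A_surf·T⁴  ⇒  T⁴ = αS/(ε·4σ).
T⁴ = 0.840·127/(0.30·4·5.67×10⁻⁸) = 1.568×10⁹ K⁴.
T = (1.568×10⁹)^(1/4).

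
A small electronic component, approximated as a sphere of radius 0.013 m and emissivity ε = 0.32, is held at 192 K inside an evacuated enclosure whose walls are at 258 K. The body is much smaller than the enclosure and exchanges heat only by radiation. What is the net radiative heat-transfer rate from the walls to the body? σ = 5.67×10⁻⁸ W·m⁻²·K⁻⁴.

For a small grey body in a large enclosure: P_net = εσA(T_body⁴ − T_wall⁴).
A = 4πr² = 0.002124 m²; T_body⁴ − T_wall⁴ = 1.359×10⁹ − 4.431×10⁹ = -3.072×10⁹ K⁴.
|P_net| = 0.32·5.67×10⁻⁸·0.002124·3.072×10⁹.

P_net ≈ 0.118 W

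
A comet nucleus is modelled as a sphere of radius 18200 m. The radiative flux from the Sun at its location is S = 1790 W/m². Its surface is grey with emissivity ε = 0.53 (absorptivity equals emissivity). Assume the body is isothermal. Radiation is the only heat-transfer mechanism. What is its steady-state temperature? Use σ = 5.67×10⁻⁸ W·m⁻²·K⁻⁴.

T ≈ 298 K

At equilibrium, absorbed power = emitted power.
Absorbing cross-section = πr² = 1.041×10⁹ m²; emitting surface = 4πr² = 4.162×10⁹ m² (ratio 4).
εS·A_cross = εσ·A_surf·T⁴  ⇒  T⁴ = S/(4σ)   (ε cancels).
T⁴ = 1790/(4·5.67×10⁻⁸) = 7.892×10⁹ K⁴.
T = (7.892×10⁹)^(1/4).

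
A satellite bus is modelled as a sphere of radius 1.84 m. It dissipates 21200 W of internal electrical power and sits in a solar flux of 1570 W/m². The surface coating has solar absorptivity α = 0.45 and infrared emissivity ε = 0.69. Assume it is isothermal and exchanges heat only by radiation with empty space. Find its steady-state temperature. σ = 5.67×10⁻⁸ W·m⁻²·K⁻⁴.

T ≈ 362 K

At steady state, absorbed solar power + internal power = radiated power.
Absorbed: α·S·A_cross = 0.45·1570·10.64 = 7514 W (cross-section πr²).
Total input = 7514 + 21200 = 28710 W.
Radiated: εσ·A_surf·T⁴ with A_surf = 4πr² = 42.54 m².
T⁴ = 28710/(0.69·5.67×10⁻⁸·42.54) = 1.725×10¹⁰ K⁴.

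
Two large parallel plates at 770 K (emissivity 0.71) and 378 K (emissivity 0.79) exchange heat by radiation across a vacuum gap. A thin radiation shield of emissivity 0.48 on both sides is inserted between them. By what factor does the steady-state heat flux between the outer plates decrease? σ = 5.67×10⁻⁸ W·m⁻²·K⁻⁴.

Without shield: q₀ = σΔ(T⁴)/(1/ε₁+1/ε₂−1) with denominator 1.674.
With shield the two gaps are in series; the resistances add: (1/ε₁+1/ε_s−1)+(1/ε_s+1/ε₂−1) = 2.492+2.349 = 4.841.
Heat-flux ratio q₀/q = 4.841/1.674.

factor ≈ 2.89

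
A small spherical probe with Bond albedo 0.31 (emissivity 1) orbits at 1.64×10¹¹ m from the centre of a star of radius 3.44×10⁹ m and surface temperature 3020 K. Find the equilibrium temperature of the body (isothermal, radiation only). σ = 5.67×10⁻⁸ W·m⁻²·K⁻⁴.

The star's surface emits σT_*⁴; at distance d the flux is S = σT_*⁴(R_*/d)².
S = 5.67×10⁻⁸·(3020)⁴·(3.44×10⁹/1.64×10¹¹)² = 2075 W/m².
For an isothermal sphere T⁴ = (1−a)S/(4σ) = 6.313×10⁹ K⁴.

T ≈ 282 K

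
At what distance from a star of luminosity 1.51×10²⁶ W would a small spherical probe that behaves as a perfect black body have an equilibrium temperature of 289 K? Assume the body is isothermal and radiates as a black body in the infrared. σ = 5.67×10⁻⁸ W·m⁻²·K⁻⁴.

For an isothermal black-emitting sphere, (1−a)S·πr² = σ·4πr²·T⁴ ⇒ S = 4σT⁴/(1−a).
S = 4·5.67×10⁻⁸·(289)⁴/1.00 = 1582 W/m².
Flux falls as S = L/(4πd²), so d = √(L/(4πS)) = √(1.51×10²⁶/(4π·1582)).

d ≈ 8.71×10¹⁰ m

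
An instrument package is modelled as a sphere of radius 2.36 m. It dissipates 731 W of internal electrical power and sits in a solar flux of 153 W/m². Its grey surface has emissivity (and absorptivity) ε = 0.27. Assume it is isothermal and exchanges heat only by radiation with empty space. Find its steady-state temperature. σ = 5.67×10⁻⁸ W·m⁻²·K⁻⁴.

At steady state, absorbed solar power + internal power = radiated power.
Absorbed: α·S·A_cross = 0.27·153·17.50 = 722.8 W (cross-section πr²).
Total input = 722.8 + 731 = 1454 W.
Radiated: εσ·A_surf·T⁴ with A_surf = 4πr² = 69.99 m².
T⁴ = 1454/(0.27·5.67×10⁻⁸·69.99) = 1.357×10⁹ K⁴.

T ≈ 192 K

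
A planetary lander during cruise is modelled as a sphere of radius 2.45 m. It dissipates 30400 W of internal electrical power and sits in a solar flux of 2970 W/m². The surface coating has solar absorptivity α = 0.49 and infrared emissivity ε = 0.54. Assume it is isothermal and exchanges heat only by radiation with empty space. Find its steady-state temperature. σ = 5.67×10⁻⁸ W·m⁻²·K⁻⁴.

T ≈ 398 K

At steady state, absorbed solar power + internal power = radiated power.
Absorbed: α·S·A_cross = 0.49·2970·18.86 = 27440 W (cross-section πr²).
Total input = 27440 + 30400 = 57840 W.
Radiated: εσ·A_surf·T⁴ with A_surf = 4πr² = 75.43 m².
T⁴ = 57840/(0.54·5.67×10⁻⁸·75.43) = 2.505×10¹⁰ K⁴.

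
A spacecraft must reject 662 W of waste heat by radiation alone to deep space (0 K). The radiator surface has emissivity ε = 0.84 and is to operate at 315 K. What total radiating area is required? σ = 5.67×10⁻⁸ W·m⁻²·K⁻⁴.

P = εσA T⁴ ⇒ A = P/(εσT⁴).
T⁴ = 9.846×10⁹ K⁴.
A = 662/(0.84 × 5.67×10⁻⁸ × 9.846×10⁹).

A ≈ 1.41 m²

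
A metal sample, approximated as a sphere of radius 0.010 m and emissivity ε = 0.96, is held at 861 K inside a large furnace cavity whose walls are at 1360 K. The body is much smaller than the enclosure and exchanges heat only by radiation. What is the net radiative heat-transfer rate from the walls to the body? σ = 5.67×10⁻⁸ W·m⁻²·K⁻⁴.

P_net ≈ 196 W

For a small grey body in a large enclosure: P_net = εσA(T_body⁴ − T_wall⁴).
A = 4πr² = 0.001257 m²; T_body⁴ − T_wall⁴ = 5.496×10¹¹ − 3.421×10¹² = -2.871×10¹² K⁴.
|P_net| = 0.96·5.67×10⁻⁸·0.001257·2.871×10¹².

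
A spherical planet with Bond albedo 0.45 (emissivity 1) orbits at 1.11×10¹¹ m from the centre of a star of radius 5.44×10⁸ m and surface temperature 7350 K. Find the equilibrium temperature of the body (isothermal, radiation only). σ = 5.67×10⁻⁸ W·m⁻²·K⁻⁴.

The star's surface emits σT_*⁴; at distance d the flux is S = σT_*⁴(R_*/d)².
S = 5.67×10⁻⁸·(7350)⁴·(5.44×10⁸/1.11×10¹¹)² = 3975 W/m².
For an isothermal sphere T⁴ = (1−a)S/(4σ) = 9.638×10⁹ K⁴.

T ≈ 313 K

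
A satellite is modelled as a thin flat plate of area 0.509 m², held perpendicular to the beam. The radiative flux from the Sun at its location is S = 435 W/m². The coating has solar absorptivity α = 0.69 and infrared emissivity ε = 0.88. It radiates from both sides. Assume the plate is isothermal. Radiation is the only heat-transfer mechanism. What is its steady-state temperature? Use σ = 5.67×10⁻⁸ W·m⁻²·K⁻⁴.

T ≈ 234 K

At equilibrium, absorbed power = emitted power.
Absorbing cross-section = A = 0.5090 m²; emitting surface = 2A = 1.018 m² (ratio 2).
αS·A_cross = εσ·A_surf·T⁴  ⇒  T⁴ = αS/(ε·2σ).
T⁴ = 0.690·435/(0.88·2·5.67×10⁻⁸) = 3.008×10⁹ K⁴.
T = (3.008×10⁹)^(1/4).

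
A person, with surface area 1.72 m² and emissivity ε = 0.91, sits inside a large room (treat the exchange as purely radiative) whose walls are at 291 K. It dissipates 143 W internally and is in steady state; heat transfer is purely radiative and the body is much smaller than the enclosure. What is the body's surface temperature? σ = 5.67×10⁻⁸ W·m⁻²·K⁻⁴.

For a small grey body in a large enclosure, net radiated power = εσA(T⁴ − T_w⁴).
Steady state: P = εσA(T⁴ − T_w⁴) with A = 1.72 m².
T⁴ = P/(εσA) + T_w⁴ = 143/(0.91·5.67×10⁻⁸·1.720) + (291)⁴
    = 1.611×10⁹ + 7.171×10⁹ = 8.782×10⁹ K⁴.

T ≈ 306 K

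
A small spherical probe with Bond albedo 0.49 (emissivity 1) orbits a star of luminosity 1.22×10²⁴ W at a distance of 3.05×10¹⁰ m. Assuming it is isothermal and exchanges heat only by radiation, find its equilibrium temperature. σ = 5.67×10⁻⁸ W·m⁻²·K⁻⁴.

T ≈ 124 K

First find the stellar flux at distance d: S = L/(4πd²) = 1.22×10²⁴/(4π·(3.05×10¹⁰)²) = 104.4 W/m².
For an isothermal sphere, absorbed (1−a)S·πr² = emitted σ·4πr²·T⁴, so T⁴ = (1−a)S/(4σ).
T⁴ = 0.510·104.4/(4·5.67×10⁻⁸) = 2.347×10⁸ K⁴.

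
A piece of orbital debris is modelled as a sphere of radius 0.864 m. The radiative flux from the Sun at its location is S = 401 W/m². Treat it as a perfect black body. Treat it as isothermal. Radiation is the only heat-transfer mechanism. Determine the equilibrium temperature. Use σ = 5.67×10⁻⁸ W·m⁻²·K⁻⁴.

T ≈ 205 K

At equilibrium, absorbed power = emitted power.
Absorbing cross-section = πr² = 2.345 m²; emitting surface = 4πr² = 9.381 m² (ratio 4).
S·A_cross = εσ·A_surf·T⁴  ⇒  T⁴ = S/(4σ).
T⁴ = 1.00·401/(4·5.67×10⁻⁸) = 1.768×10⁹ K⁴.
T = (1.768×10⁹)^(1/4).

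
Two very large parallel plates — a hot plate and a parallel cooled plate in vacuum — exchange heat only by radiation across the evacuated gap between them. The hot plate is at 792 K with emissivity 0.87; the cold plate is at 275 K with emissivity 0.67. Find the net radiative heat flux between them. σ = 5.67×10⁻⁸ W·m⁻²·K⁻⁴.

For two infinite grey parallel plates, q = σ(T₁⁴ − T₂⁴)/(1/ε₁ + 1/ε₂ − 1).
T₁⁴ − T₂⁴ = 3.935×10¹¹ − 5.719×10⁹ = 3.877×10¹¹ K⁴.
1/ε₁ + 1/ε₂ − 1 = 1.149 + 1.493 − 1 = 1.642.
q = 5.67×10⁻⁸ × 3.877×10¹¹ / 1.642.

q ≈ 13400 W/m²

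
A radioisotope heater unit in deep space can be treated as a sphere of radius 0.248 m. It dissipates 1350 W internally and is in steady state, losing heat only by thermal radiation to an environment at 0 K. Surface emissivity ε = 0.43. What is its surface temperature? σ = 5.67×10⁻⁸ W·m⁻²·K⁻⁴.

T ≈ 517 K

Steady state: internal power = radiated power, P = εσA T⁴.
Radiating area A = 4πr² = 0.7729 m².
T⁴ = P/(εσA) = 1350/(0.43·5.67×10⁻⁸·0.7729) = 7.164×10¹⁰ K⁴.
T = (7.164×10¹⁰)^(1/4).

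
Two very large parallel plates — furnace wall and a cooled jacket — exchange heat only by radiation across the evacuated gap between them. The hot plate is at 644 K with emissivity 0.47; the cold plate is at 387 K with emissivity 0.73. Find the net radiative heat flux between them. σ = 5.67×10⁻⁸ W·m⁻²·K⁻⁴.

q ≈ 3400 W/m²

For two infinite grey parallel plates, q = σ(T₁⁴ − T₂⁴)/(1/ε₁ + 1/ε₂ − 1).
T₁⁴ − T₂⁴ = 1.720×10¹¹ − 2.243×10¹⁰ = 1.496×10¹¹ K⁴.
1/ε₁ + 1/ε₂ − 1 = 2.128 + 1.370 − 1 = 2.498.
q = 5.67×10⁻⁸ × 1.496×10¹¹ / 2.498.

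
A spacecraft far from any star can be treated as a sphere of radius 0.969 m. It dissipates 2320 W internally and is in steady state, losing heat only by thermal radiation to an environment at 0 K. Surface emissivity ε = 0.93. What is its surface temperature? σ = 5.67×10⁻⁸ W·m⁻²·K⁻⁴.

T ≈ 247 K

Steady state: internal power = radiated power, P = εσA T⁴.
Radiating area A = 4πr² = 11.80 m².
T⁴ = P/(εσA) = 2320/(0.93·5.67×10⁻⁸·11.80) = 3.729×10⁹ K⁴.
T = (3.729×10⁹)^(1/4).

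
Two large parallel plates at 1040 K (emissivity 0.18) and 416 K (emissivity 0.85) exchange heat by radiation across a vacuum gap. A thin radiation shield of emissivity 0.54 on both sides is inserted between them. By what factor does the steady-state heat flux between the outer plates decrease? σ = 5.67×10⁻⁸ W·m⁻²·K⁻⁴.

factor ≈ 1.47

Without shield: q₀ = σΔ(T⁴)/(1/ε₁+1/ε₂−1) with denominator 5.732.
With shield the two gaps are in series; the resistances add: (1/ε₁+1/ε_s−1)+(1/ε_s+1/ε₂−1) = 6.407+2.028 = 8.436.
Heat-flux ratio q₀/q = 8.436/5.732.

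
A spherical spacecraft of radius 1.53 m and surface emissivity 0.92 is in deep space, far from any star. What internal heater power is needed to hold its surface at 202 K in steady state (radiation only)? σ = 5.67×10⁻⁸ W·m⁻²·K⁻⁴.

P = εσ·4πr²·T⁴.
4πr² = 29.42 m²; T⁴ = 1.665×10⁹ K⁴.
P = 0.92·5.67×10⁻⁸·29.42·1.665×10⁹.

P ≈ 2550 W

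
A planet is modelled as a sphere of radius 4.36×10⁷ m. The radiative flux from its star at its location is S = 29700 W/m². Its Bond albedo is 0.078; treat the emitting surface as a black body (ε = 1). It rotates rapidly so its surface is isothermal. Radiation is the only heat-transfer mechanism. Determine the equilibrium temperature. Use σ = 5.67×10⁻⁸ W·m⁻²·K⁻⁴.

T ≈ 589 K

At equilibrium, absorbed power = emitted power.
Absorbing cross-section = πr² = 5.972×10¹⁵ m²; emitting surface = 4πr² = 2.389×10¹⁶ m² (ratio 4).
(1−a)S·A_cross = εσ·A_surf·T⁴  ⇒  T⁴ = (1−a)S/(4σ).
T⁴ = 0.922·29700/(4·5.67×10⁻⁸) = 1.207×10¹¹ K⁴.
T = (1.207×10¹¹)^(1/4).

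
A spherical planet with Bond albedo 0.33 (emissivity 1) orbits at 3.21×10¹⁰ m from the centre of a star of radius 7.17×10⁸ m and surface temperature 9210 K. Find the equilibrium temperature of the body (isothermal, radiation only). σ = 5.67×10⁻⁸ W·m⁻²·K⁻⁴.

The star's surface emits σT_*⁴; at distance d the flux is S = σT_*⁴(R_*/d)².
S = 5.67×10⁻⁸·(9210)⁴·(7.17×10⁸/3.21×10¹⁰)² = 2.035×10⁵ W/m².
For an isothermal sphere T⁴ = (1−a)S/(4σ) = 6.013×10¹¹ K⁴.

T ≈ 881 K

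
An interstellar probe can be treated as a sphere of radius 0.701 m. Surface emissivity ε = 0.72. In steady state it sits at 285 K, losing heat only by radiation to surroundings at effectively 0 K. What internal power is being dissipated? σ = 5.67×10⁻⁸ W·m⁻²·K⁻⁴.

P ≈ 1660 W

Steady state: P = εσA T⁴.
A = 4πr² = 6.175 m²; T⁴ = (285)⁴ = 6.598×10⁹ K⁴.
P = 0.72 × 5.67×10⁻⁸ × 6.175 × 6.598×10⁹.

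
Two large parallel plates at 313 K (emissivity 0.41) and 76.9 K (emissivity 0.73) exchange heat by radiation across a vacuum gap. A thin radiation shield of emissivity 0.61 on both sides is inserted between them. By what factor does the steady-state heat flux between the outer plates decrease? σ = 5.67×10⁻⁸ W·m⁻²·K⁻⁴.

Without shield: q₀ = σΔ(T⁴)/(1/ε₁+1/ε₂−1) with denominator 2.809.
With shield the two gaps are in series; the resistances add: (1/ε₁+1/ε_s−1)+(1/ε_s+1/ε₂−1) = 3.078+2.009 = 5.088.
Heat-flux ratio q₀/q = 5.088/2.809.

factor ≈ 1.81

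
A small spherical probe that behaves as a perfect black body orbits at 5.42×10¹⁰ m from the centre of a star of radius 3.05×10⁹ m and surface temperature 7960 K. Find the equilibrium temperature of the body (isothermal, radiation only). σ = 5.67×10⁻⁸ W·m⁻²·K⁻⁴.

T ≈ 1340 K

The star's surface emits σT_*⁴; at distance d the flux is S = σT_*⁴(R_*/d)².
S = 5.67×10⁻⁸·(7960)⁴·(3.05×10⁹/5.42×10¹⁰)² = 7.208×10⁵ W/m².
For an isothermal sphere T⁴ = (1−a)S/(4σ) = 3.178×10¹² K⁴.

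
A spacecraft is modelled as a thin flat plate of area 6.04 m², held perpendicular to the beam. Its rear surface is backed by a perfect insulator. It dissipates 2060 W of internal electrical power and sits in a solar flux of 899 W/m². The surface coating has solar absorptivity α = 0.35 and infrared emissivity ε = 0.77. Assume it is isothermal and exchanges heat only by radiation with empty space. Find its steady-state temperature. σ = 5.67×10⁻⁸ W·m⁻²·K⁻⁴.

T ≈ 350 K

At steady state, absorbed solar power + internal power = radiated power.
Absorbed: α·S·A_cross = 0.35·899·6.040 = 1900 W (cross-section A).
Total input = 1900 + 2060 = 3960 W.
Radiated: εσ·A_surf·T⁴ with A_surf = A = 6.040 m².
T⁴ = 3960/(0.77·5.67×10⁻⁸·6.040) = 1.502×10¹⁰ K⁴.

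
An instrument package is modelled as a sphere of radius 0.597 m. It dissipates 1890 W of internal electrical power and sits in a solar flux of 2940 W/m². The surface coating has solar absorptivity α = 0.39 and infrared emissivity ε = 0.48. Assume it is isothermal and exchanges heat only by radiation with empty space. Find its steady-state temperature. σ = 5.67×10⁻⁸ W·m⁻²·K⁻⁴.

T ≈ 402 K

At steady state, absorbed solar power + internal power = radiated power.
Absorbed: α·S·A_cross = 0.39·2940·1.120 = 1284 W (cross-section πr²).
Total input = 1284 + 1890 = 3174 W.
Radiated: εσ·A_surf·T⁴ with A_surf = 4πr² = 4.479 m².
T⁴ = 3174/(0.48·5.67×10⁻⁸·4.479) = 2.604×10¹⁰ K⁴.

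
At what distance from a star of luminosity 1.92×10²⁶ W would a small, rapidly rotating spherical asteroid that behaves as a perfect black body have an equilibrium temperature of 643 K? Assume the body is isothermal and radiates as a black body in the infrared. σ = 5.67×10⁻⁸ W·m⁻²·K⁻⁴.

d ≈ 1.99×10¹⁰ m

For an isothermal black-emitting sphere, (1−a)S·πr² = σ·4πr²·T⁴ ⇒ S = 4σT⁴/(1−a).
S = 4·5.67×10⁻⁸·(643)⁴/1.00 = 38770 W/m².
Flux falls as S = L/(4πd²), so d = √(L/(4πS)) = √(1.92×10²⁶/(4π·38770)).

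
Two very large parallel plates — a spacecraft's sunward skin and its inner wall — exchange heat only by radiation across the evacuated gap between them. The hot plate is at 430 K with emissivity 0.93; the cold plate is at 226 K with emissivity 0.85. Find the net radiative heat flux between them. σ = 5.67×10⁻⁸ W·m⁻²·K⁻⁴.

q ≈ 1430 W/m²

For two infinite grey parallel plates, q = σ(T₁⁴ − T₂⁴)/(1/ε₁ + 1/ε₂ − 1).
T₁⁴ − T₂⁴ = 3.419×10¹⁰ − 2.609×10⁹ = 3.158×10¹⁰ K⁴.
1/ε₁ + 1/ε₂ − 1 = 1.075 + 1.176 − 1 = 1.252.
q = 5.67×10⁻⁸ × 3.158×10¹⁰ / 1.252.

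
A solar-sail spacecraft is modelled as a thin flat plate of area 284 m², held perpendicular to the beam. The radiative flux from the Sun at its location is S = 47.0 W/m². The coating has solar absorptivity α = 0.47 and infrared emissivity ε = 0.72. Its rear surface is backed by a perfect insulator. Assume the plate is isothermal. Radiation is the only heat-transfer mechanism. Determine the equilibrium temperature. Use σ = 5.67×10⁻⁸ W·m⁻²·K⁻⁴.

At equilibrium, absorbed power = emitted power.
Absorbing cross-section = A = 284.0 m²; emitting surface = A = 284.0 m² (ratio 1).
αS·A_cross = εσ·A_surf·T⁴  ⇒  T⁴ = αS/(ε·1σ).
T⁴ = 0.470·47.0/(0.72·1·5.67×10⁻⁸) = 5.411×10⁸ K⁴.
T = (5.411×10⁸)^(1/4).

T ≈ 153 K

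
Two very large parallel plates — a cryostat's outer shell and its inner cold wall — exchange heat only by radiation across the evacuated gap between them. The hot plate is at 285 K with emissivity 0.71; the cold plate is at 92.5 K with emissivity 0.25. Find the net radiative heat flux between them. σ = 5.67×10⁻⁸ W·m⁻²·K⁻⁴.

q ≈ 83.9 W/m²

For two infinite grey parallel plates, q = σ(T₁⁴ − T₂⁴)/(1/ε₁ + 1/ε₂ − 1).
T₁⁴ − T₂⁴ = 6.598×10⁹ − 7.321×10⁷ = 6.524×10⁹ K⁴.
1/ε₁ + 1/ε₂ − 1 = 1.408 + 4.000 − 1 = 4.408.
q = 5.67×10⁻⁸ × 6.524×10⁹ / 4.408.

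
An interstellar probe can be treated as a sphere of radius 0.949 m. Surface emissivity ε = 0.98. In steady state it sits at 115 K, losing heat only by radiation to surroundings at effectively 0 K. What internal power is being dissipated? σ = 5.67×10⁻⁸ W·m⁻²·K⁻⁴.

Steady state: P = εσA T⁴.
A = 4πr² = 11.32 m²; T⁴ = (115)⁴ = 1.749×10⁸ K⁴.
P = 0.98 × 5.67×10⁻⁸ × 11.32 × 1.749×10⁸.

P ≈ 110 W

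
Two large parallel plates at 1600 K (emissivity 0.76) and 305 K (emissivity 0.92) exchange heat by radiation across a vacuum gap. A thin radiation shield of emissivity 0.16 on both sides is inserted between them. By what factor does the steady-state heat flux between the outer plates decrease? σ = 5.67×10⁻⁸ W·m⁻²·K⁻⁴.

factor ≈ 9.20

Without shield: q₀ = σΔ(T⁴)/(1/ε₁+1/ε₂−1) with denominator 1.403.
With shield the two gaps are in series; the resistances add: (1/ε₁+1/ε_s−1)+(1/ε_s+1/ε₂−1) = 6.566+6.337 = 12.90.
Heat-flux ratio q₀/q = 12.90/1.403.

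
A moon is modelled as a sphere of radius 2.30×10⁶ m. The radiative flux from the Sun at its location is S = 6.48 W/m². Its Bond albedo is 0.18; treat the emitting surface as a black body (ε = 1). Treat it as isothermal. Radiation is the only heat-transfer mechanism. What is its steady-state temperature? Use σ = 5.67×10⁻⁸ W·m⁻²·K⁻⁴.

At equilibrium, absorbed power = emitted power.
Absorbing cross-section = πr² = 1.662×10¹³ m²; emitting surface = 4πr² = 6.648×10¹³ m² (ratio 4).
(1−a)S·A_cross = εσ·A_surf·T⁴  ⇒  T⁴ = (1−a)S/(4σ).
T⁴ = 0.820·6.48/(4·5.67×10⁻⁸) = 2.343×10⁷ K⁴.
T = (2.343×10⁷)^(1/4).

T ≈ 69.6 K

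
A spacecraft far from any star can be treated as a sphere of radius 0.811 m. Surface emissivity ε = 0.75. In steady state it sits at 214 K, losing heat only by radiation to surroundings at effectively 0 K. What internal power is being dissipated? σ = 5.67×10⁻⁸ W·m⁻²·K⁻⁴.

Steady state: P = εσA T⁴.
A = 4πr² = 8.265 m²; T⁴ = (214)⁴ = 2.097×10⁹ K⁴.
P = 0.75 × 5.67×10⁻⁸ × 8.265 × 2.097×10⁹.

P ≈ 737 W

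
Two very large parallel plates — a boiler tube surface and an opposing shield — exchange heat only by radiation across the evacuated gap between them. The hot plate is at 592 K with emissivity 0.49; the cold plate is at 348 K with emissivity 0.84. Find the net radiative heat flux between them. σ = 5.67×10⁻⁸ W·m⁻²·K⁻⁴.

q ≈ 2750 W/m²

For two infinite grey parallel plates, q = σ(T₁⁴ − T₂⁴)/(1/ε₁ + 1/ε₂ − 1).
T₁⁴ − T₂⁴ = 1.228×10¹¹ − 1.467×10¹⁰ = 1.082×10¹¹ K⁴.
1/ε₁ + 1/ε₂ − 1 = 2.041 + 1.190 − 1 = 2.231.
q = 5.67×10⁻⁸ × 1.082×10¹¹ / 2.231.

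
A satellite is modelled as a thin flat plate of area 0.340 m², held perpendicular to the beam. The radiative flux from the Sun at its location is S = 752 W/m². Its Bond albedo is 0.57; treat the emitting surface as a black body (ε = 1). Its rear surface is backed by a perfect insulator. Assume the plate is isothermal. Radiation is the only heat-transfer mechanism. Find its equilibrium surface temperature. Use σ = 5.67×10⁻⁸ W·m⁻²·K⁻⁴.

T ≈ 275 K

At equilibrium, absorbed power = emitted power.
Absorbing cross-section = A = 0.3400 m²; emitting surface = A = 0.3400 m² (ratio 1).
(1−a)S·A_cross = εσ·A_surf·T⁴  ⇒  T⁴ = (1−a)S/(1σ).
T⁴ = 0.430·752/(1·5.67×10⁻⁸) = 5.703×10⁹ K⁴.
T = (5.703×10⁹)^(1/4).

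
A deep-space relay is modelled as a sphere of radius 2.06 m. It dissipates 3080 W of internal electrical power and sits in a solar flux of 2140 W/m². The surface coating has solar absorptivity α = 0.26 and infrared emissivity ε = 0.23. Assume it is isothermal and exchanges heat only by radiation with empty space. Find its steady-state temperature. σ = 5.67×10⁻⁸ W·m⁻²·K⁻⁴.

At steady state, absorbed solar power + internal power = radiated power.
Absorbed: α·S·A_cross = 0.26·2140·13.33 = 7418 W (cross-section πr²).
Total input = 7418 + 3080 = 10500 W.
Radiated: εσ·A_surf·T⁴ with A_surf = 4πr² = 53.33 m².
T⁴ = 10500/(0.23·5.67×10⁻⁸·53.33) = 1.510×10¹⁰ K⁴.

T ≈ 351 K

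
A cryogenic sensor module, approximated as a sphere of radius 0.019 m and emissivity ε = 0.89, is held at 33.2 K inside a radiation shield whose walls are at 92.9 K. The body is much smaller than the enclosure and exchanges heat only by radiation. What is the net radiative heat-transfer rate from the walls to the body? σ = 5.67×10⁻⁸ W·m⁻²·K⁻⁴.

P_net ≈ 0.0168 W

For a small grey body in a large enclosure: P_net = εσA(T_body⁴ − T_wall⁴).
A = 4πr² = 0.004536 m²; T_body⁴ − T_wall⁴ = 1.215×10⁶ − 7.448×10⁷ = -7.327×10⁷ K⁴.
|P_net| = 0.89·5.67×10⁻⁸·0.004536·7.327×10⁷.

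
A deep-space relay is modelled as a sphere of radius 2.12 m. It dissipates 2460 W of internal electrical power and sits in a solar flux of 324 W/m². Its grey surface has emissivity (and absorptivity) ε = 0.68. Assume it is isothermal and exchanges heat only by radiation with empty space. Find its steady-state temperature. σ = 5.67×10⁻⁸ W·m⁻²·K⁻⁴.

T ≈ 225 K

At steady state, absorbed solar power + internal power = radiated power.
Absorbed: α·S·A_cross = 0.68·324·14.12 = 3111 W (cross-section πr²).
Total input = 3111 + 2460 = 5571 W.
Radiated: εσ·A_surf·T⁴ with A_surf = 4πr² = 56.48 m².
T⁴ = 5571/(0.68·5.67×10⁻⁸·56.48) = 2.558×10⁹ K⁴.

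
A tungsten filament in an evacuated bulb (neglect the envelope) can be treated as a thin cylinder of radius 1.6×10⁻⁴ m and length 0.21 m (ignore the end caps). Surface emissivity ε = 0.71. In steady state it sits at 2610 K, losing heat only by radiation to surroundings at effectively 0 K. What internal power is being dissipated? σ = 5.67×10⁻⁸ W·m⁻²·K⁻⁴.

Steady state: P = εσA T⁴.
A = 2πrL = 2.111×10⁻⁴ m²; T⁴ = (2610)⁴ = 4.640×10¹³ K⁴.
P = 0.71 × 5.67×10⁻⁸ × 2.111×10⁻⁴ × 4.640×10¹³.

P ≈ 394 W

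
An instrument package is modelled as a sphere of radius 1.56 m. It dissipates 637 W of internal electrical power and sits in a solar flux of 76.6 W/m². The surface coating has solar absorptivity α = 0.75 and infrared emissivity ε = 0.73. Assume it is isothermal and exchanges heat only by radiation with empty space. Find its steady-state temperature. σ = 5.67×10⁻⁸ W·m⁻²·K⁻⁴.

At steady state, absorbed solar power + internal power = radiated power.
Absorbed: α·S·A_cross = 0.75·76.6·7.645 = 439.2 W (cross-section πr²).
Total input = 439.2 + 637 = 1076 W.
Radiated: εσ·A_surf·T⁴ with A_surf = 4πr² = 30.58 m².
T⁴ = 1076/(0.73·5.67×10⁻⁸·30.58) = 8.502×10⁸ K⁴.

T ≈ 171 K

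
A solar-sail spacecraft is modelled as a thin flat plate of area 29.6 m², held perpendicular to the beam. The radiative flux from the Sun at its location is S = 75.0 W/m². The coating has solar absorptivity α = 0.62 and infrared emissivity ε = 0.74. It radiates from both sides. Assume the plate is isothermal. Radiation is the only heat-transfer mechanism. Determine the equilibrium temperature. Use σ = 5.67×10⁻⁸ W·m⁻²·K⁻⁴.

At equilibrium, absorbed power = emitted power.
Absorbing cross-section = A = 29.60 m²; emitting surface = 2A = 59.20 m² (ratio 2).
αS·A_cross = εσ·A_surf·T⁴  ⇒  T⁴ = αS/(ε·2σ).
T⁴ = 0.620·75.0/(0.74·2·5.67×10⁻⁸) = 5.541×10⁸ K⁴.
T = (5.541×10⁸)^(1/4).

T ≈ 153 K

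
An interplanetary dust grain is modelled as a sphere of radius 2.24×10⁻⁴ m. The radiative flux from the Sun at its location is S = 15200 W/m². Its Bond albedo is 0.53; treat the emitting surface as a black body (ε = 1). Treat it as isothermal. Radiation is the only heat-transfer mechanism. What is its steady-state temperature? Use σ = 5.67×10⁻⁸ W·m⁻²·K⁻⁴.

At equilibrium, absorbed power = emitted power.
Absorbing cross-section = πr² = 1.576×10⁻⁷ m²; emitting surface = 4πr² = 6.305×10⁻⁷ m² (ratio 4).
(1−a)S·A_cross = εσ·A_surf·T⁴  ⇒  T⁴ = (1−a)S/(4σ).
T⁴ = 0.470·15200/(4·5.67×10⁻⁸) = 3.150×10¹⁰ K⁴.
T = (3.150×10¹⁰)^(1/4).

T ≈ 421 K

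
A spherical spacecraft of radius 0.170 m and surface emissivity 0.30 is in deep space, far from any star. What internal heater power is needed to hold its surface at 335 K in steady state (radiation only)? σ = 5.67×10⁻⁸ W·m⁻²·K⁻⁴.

P ≈ 77.8 W

P = εσ·4πr²·T⁴.
4πr² = 0.3632 m²; T⁴ = 1.259×10¹⁰ K⁴.
P = 0.30·5.67×10⁻⁸·0.3632·1.259×10¹⁰.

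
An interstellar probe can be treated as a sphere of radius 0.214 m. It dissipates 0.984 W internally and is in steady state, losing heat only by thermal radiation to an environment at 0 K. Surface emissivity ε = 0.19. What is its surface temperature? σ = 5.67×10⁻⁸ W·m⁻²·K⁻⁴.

Steady state: internal power = radiated power, P = εσA T⁴.
Radiating area A = 4πr² = 0.5755 m².
T⁴ = P/(εσA) = 0.984/(0.19·5.67×10⁻⁸·0.5755) = 1.587×10⁸ K⁴.
T = (1.587×10⁸)^(1/4).

T ≈ 112 K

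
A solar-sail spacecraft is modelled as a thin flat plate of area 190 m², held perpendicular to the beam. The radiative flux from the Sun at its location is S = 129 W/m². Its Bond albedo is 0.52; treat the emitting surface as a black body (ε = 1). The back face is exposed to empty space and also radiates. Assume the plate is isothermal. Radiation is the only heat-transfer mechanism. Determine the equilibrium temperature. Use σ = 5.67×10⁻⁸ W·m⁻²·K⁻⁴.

T ≈ 153 K

At equilibrium, absorbed power = emitted power.
Absorbing cross-section = A = 190.0 m²; emitting surface = 2A = 380.0 m² (ratio 2).
(1−a)S·A_cross = εσ·A_surf·T⁴  ⇒  T⁴ = (1−a)S/(2σ).
T⁴ = 0.480·129/(2·5.67×10⁻⁸) = 5.460×10⁸ K⁴.
T = (5.460×10⁸)^(1/4).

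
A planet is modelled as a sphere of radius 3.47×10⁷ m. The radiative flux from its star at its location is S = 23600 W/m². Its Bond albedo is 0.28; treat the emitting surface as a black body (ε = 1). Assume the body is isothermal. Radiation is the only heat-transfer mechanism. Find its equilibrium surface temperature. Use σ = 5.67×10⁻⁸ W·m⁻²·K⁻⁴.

T ≈ 523 K

At equilibrium, absorbed power = emitted power.
Absorbing cross-section = πr² = 3.783×10¹⁵ m²; emitting surface = 4πr² = 1.513×10¹⁶ m² (ratio 4).
(1−a)S·A_cross = εσ·A_surf·T⁴  ⇒  T⁴ = (1−a)S/(4σ).
T⁴ = 0.720·23600/(4·5.67×10⁻⁸) = 7.492×10¹⁰ K⁴.
T = (7.492×10¹⁰)^(1/4).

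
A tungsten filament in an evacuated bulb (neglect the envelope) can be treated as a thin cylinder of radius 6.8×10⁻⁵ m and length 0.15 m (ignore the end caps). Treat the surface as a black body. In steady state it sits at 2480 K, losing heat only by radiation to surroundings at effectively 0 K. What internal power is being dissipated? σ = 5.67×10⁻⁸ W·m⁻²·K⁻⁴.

P ≈ 137 W

Steady state: P = εσA T⁴.
A = 2πrL = 6.409×10⁻⁵ m²; T⁴ = (2480)⁴ = 3.783×10¹³ K⁴.
P = 1.0 × 5.67×10⁻⁸ × 6.409×10⁻⁵ × 3.783×10¹³.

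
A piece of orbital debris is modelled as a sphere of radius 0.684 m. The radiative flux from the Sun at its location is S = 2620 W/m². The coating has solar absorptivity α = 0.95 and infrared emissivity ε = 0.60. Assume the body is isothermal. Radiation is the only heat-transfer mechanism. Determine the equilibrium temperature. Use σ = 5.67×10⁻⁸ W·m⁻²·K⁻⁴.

T ≈ 368 K

At equilibrium, absorbed power = emitted power.
Absorbing cross-section = πr² = 1.470 m²; emitting surface = 4πr² = 5.879 m² (ratio 4).
αS·A_cross = εσ·A_surf·T⁴  ⇒  T⁴ = αS/(ε·4σ).
T⁴ = 0.950·2620/(0.60·4·5.67×10⁻⁸) = 1.829×10¹⁰ K⁴.
T = (1.829×10¹⁰)^(1/4).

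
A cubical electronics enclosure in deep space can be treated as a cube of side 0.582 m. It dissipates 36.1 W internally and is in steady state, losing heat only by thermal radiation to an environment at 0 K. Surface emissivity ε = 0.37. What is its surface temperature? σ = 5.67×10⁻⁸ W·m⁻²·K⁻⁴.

T ≈ 171 K

Steady state: internal power = radiated power, P = εσA T⁴.
Radiating area A = 6L² = 2.032 m².
T⁴ = P/(εσA) = 36.1/(0.37·5.67×10⁻⁸·2.032) = 8.467×10⁸ K⁴.
T = (8.467×10⁸)^(1/4).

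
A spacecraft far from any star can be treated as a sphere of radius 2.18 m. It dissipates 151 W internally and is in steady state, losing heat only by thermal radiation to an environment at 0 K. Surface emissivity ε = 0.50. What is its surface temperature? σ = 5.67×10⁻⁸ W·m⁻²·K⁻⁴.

T ≈ 97.2 K

Steady state: internal power = radiated power, P = εσA T⁴.
Radiating area A = 4πr² = 59.72 m².
T⁴ = P/(εσA) = 151/(0.50·5.67×10⁻⁸·59.72) = 8.919×10⁷ K⁴.
T = (8.919×10⁷)^(1/4).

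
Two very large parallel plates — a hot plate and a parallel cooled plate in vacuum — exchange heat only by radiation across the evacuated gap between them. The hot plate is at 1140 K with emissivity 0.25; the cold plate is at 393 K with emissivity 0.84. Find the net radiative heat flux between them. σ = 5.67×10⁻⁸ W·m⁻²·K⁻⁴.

For two infinite grey parallel plates, q = σ(T₁⁴ − T₂⁴)/(1/ε₁ + 1/ε₂ − 1).
T₁⁴ − T₂⁴ = 1.689×10¹² − 2.385×10¹⁰ = 1.665×10¹² K⁴.
1/ε₁ + 1/ε₂ − 1 = 4.000 + 1.190 − 1 = 4.190.
q = 5.67×10⁻⁸ × 1.665×10¹² / 4.190.

q ≈ 22500 W/m²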